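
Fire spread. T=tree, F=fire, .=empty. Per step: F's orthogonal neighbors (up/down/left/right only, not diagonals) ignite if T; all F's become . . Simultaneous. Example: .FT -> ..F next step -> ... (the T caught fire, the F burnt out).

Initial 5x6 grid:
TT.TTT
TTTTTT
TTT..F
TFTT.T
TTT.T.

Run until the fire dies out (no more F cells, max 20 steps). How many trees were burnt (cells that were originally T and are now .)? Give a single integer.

Answer: 21

Derivation:
Step 1: +6 fires, +2 burnt (F count now 6)
Step 2: +8 fires, +6 burnt (F count now 8)
Step 3: +5 fires, +8 burnt (F count now 5)
Step 4: +2 fires, +5 burnt (F count now 2)
Step 5: +0 fires, +2 burnt (F count now 0)
Fire out after step 5
Initially T: 22, now '.': 29
Total burnt (originally-T cells now '.'): 21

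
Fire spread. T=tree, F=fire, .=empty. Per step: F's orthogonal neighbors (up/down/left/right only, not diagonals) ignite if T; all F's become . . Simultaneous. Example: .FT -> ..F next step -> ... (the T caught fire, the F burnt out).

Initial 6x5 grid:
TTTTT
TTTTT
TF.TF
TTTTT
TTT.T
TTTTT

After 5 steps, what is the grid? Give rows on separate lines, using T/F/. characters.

Step 1: 6 trees catch fire, 2 burn out
  TTTTT
  TFTTF
  F..F.
  TFTTF
  TTT.T
  TTTTT
Step 2: 10 trees catch fire, 6 burn out
  TFTTF
  F.FF.
  .....
  F.FF.
  TFT.F
  TTTTT
Step 3: 7 trees catch fire, 10 burn out
  F.FF.
  .....
  .....
  .....
  F.F..
  TFTTF
Step 4: 3 trees catch fire, 7 burn out
  .....
  .....
  .....
  .....
  .....
  F.FF.
Step 5: 0 trees catch fire, 3 burn out
  .....
  .....
  .....
  .....
  .....
  .....

.....
.....
.....
.....
.....
.....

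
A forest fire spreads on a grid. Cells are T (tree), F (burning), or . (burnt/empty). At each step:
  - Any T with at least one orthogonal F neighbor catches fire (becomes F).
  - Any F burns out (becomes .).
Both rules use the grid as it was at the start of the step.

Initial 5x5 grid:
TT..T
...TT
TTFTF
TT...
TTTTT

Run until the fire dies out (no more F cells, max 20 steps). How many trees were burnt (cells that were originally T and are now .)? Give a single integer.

Step 1: +3 fires, +2 burnt (F count now 3)
Step 2: +4 fires, +3 burnt (F count now 4)
Step 3: +2 fires, +4 burnt (F count now 2)
Step 4: +2 fires, +2 burnt (F count now 2)
Step 5: +1 fires, +2 burnt (F count now 1)
Step 6: +1 fires, +1 burnt (F count now 1)
Step 7: +0 fires, +1 burnt (F count now 0)
Fire out after step 7
Initially T: 15, now '.': 23
Total burnt (originally-T cells now '.'): 13

Answer: 13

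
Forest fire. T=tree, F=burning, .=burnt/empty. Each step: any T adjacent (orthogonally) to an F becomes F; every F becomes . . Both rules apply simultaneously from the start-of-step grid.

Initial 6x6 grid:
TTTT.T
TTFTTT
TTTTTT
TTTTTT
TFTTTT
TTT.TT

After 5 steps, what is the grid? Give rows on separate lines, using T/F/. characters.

Step 1: 8 trees catch fire, 2 burn out
  TTFT.T
  TF.FTT
  TTFTTT
  TFTTTT
  F.FTTT
  TFT.TT
Step 2: 11 trees catch fire, 8 burn out
  TF.F.T
  F...FT
  TF.FTT
  F.FTTT
  ...FTT
  F.F.TT
Step 3: 6 trees catch fire, 11 burn out
  F....T
  .....F
  F...FT
  ...FTT
  ....FT
  ....TT
Step 4: 5 trees catch fire, 6 burn out
  .....F
  ......
  .....F
  ....FT
  .....F
  ....FT
Step 5: 2 trees catch fire, 5 burn out
  ......
  ......
  ......
  .....F
  ......
  .....F

......
......
......
.....F
......
.....F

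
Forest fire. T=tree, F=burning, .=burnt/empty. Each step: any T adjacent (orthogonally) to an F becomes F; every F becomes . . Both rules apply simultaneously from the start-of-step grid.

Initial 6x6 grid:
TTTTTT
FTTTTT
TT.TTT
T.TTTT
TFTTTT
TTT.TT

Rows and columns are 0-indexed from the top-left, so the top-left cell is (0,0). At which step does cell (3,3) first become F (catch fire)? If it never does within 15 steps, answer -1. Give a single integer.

Step 1: cell (3,3)='T' (+6 fires, +2 burnt)
Step 2: cell (3,3)='T' (+8 fires, +6 burnt)
Step 3: cell (3,3)='F' (+4 fires, +8 burnt)
  -> target ignites at step 3
Step 4: cell (3,3)='.' (+6 fires, +4 burnt)
Step 5: cell (3,3)='.' (+5 fires, +6 burnt)
Step 6: cell (3,3)='.' (+2 fires, +5 burnt)
Step 7: cell (3,3)='.' (+0 fires, +2 burnt)
  fire out at step 7

3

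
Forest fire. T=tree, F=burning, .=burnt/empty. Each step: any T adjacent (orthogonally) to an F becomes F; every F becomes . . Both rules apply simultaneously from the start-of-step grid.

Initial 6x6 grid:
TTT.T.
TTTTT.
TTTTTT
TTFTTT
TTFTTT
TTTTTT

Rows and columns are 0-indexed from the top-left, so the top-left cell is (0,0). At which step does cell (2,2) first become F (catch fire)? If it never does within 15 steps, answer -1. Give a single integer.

Step 1: cell (2,2)='F' (+6 fires, +2 burnt)
  -> target ignites at step 1
Step 2: cell (2,2)='.' (+9 fires, +6 burnt)
Step 3: cell (2,2)='.' (+9 fires, +9 burnt)
Step 4: cell (2,2)='.' (+5 fires, +9 burnt)
Step 5: cell (2,2)='.' (+2 fires, +5 burnt)
Step 6: cell (2,2)='.' (+0 fires, +2 burnt)
  fire out at step 6

1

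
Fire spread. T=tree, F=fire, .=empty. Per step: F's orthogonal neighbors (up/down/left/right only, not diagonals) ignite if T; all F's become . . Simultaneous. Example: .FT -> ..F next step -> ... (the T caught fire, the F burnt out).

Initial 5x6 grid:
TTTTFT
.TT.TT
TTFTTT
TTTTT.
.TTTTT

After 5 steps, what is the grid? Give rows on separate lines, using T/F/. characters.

Step 1: 7 trees catch fire, 2 burn out
  TTTF.F
  .TF.FT
  TF.FTT
  TTFTT.
  .TTTTT
Step 2: 8 trees catch fire, 7 burn out
  TTF...
  .F...F
  F...FT
  TF.FT.
  .TFTTT
Step 3: 6 trees catch fire, 8 burn out
  TF....
  ......
  .....F
  F...F.
  .F.FTT
Step 4: 2 trees catch fire, 6 burn out
  F.....
  ......
  ......
  ......
  ....FT
Step 5: 1 trees catch fire, 2 burn out
  ......
  ......
  ......
  ......
  .....F

......
......
......
......
.....F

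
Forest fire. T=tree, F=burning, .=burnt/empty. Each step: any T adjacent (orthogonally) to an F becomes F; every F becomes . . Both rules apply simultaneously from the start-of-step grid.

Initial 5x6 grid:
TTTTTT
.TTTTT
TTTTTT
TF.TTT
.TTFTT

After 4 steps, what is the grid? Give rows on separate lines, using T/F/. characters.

Step 1: 6 trees catch fire, 2 burn out
  TTTTTT
  .TTTTT
  TFTTTT
  F..FTT
  .FF.FT
Step 2: 6 trees catch fire, 6 burn out
  TTTTTT
  .FTTTT
  F.FFTT
  ....FT
  .....F
Step 3: 5 trees catch fire, 6 burn out
  TFTTTT
  ..FFTT
  ....FT
  .....F
  ......
Step 4: 5 trees catch fire, 5 burn out
  F.FFTT
  ....FT
  .....F
  ......
  ......

F.FFTT
....FT
.....F
......
......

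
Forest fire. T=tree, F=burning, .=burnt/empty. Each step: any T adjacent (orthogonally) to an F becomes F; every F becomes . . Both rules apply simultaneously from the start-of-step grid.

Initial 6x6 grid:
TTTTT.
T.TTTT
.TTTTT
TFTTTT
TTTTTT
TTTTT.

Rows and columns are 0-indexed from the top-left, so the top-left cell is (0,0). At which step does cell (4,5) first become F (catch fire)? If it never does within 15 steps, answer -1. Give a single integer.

Step 1: cell (4,5)='T' (+4 fires, +1 burnt)
Step 2: cell (4,5)='T' (+5 fires, +4 burnt)
Step 3: cell (4,5)='T' (+6 fires, +5 burnt)
Step 4: cell (4,5)='T' (+6 fires, +6 burnt)
Step 5: cell (4,5)='F' (+6 fires, +6 burnt)
  -> target ignites at step 5
Step 6: cell (4,5)='.' (+3 fires, +6 burnt)
Step 7: cell (4,5)='.' (+1 fires, +3 burnt)
Step 8: cell (4,5)='.' (+0 fires, +1 burnt)
  fire out at step 8

5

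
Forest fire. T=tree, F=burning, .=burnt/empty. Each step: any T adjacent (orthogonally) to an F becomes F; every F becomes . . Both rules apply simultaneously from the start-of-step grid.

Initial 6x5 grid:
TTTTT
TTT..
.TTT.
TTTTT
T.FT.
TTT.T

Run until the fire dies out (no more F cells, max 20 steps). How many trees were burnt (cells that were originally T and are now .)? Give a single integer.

Step 1: +3 fires, +1 burnt (F count now 3)
Step 2: +4 fires, +3 burnt (F count now 4)
Step 3: +6 fires, +4 burnt (F count now 6)
Step 4: +3 fires, +6 burnt (F count now 3)
Step 5: +3 fires, +3 burnt (F count now 3)
Step 6: +2 fires, +3 burnt (F count now 2)
Step 7: +0 fires, +2 burnt (F count now 0)
Fire out after step 7
Initially T: 22, now '.': 29
Total burnt (originally-T cells now '.'): 21

Answer: 21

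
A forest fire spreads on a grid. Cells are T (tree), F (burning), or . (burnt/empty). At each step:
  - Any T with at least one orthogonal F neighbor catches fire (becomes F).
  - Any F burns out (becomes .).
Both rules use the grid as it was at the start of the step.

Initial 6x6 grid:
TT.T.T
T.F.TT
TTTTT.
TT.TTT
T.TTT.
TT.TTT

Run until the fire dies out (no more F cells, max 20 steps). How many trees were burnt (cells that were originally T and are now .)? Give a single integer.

Step 1: +1 fires, +1 burnt (F count now 1)
Step 2: +2 fires, +1 burnt (F count now 2)
Step 3: +4 fires, +2 burnt (F count now 4)
Step 4: +5 fires, +4 burnt (F count now 5)
Step 5: +7 fires, +5 burnt (F count now 7)
Step 6: +4 fires, +7 burnt (F count now 4)
Step 7: +2 fires, +4 burnt (F count now 2)
Step 8: +0 fires, +2 burnt (F count now 0)
Fire out after step 8
Initially T: 26, now '.': 35
Total burnt (originally-T cells now '.'): 25

Answer: 25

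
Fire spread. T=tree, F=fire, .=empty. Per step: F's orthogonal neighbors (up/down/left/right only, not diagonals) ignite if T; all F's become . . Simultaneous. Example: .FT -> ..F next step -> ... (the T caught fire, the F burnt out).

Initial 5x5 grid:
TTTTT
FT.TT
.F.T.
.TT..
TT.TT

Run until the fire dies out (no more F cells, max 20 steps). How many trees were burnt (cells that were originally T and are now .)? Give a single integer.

Step 1: +3 fires, +2 burnt (F count now 3)
Step 2: +3 fires, +3 burnt (F count now 3)
Step 3: +2 fires, +3 burnt (F count now 2)
Step 4: +1 fires, +2 burnt (F count now 1)
Step 5: +2 fires, +1 burnt (F count now 2)
Step 6: +2 fires, +2 burnt (F count now 2)
Step 7: +0 fires, +2 burnt (F count now 0)
Fire out after step 7
Initially T: 15, now '.': 23
Total burnt (originally-T cells now '.'): 13

Answer: 13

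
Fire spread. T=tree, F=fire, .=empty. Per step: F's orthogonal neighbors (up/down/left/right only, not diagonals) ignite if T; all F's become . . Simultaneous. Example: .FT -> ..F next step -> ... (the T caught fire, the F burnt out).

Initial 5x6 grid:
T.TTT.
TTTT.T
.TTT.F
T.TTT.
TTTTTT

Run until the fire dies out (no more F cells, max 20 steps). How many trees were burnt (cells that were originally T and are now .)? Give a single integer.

Answer: 1

Derivation:
Step 1: +1 fires, +1 burnt (F count now 1)
Step 2: +0 fires, +1 burnt (F count now 0)
Fire out after step 2
Initially T: 22, now '.': 9
Total burnt (originally-T cells now '.'): 1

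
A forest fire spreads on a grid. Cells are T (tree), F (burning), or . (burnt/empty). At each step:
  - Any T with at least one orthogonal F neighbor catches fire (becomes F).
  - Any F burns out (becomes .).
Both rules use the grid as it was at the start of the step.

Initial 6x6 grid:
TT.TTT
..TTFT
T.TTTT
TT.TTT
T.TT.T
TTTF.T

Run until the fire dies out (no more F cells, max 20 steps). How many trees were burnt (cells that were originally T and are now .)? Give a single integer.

Step 1: +6 fires, +2 burnt (F count now 6)
Step 2: +9 fires, +6 burnt (F count now 9)
Step 3: +3 fires, +9 burnt (F count now 3)
Step 4: +2 fires, +3 burnt (F count now 2)
Step 5: +2 fires, +2 burnt (F count now 2)
Step 6: +2 fires, +2 burnt (F count now 2)
Step 7: +0 fires, +2 burnt (F count now 0)
Fire out after step 7
Initially T: 26, now '.': 34
Total burnt (originally-T cells now '.'): 24

Answer: 24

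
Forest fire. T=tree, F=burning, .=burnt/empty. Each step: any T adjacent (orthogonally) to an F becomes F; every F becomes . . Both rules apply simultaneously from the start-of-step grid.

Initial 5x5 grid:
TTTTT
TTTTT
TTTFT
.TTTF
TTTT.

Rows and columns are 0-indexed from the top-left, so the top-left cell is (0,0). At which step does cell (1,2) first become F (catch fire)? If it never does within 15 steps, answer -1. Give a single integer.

Step 1: cell (1,2)='T' (+4 fires, +2 burnt)
Step 2: cell (1,2)='F' (+6 fires, +4 burnt)
  -> target ignites at step 2
Step 3: cell (1,2)='.' (+6 fires, +6 burnt)
Step 4: cell (1,2)='.' (+3 fires, +6 burnt)
Step 5: cell (1,2)='.' (+2 fires, +3 burnt)
Step 6: cell (1,2)='.' (+0 fires, +2 burnt)
  fire out at step 6

2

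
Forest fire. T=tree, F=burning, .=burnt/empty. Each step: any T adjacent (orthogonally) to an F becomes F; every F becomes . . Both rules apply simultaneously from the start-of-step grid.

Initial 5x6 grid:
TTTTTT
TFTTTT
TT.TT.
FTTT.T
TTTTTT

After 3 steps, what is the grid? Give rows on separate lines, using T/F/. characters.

Step 1: 7 trees catch fire, 2 burn out
  TFTTTT
  F.FTTT
  FF.TT.
  .FTT.T
  FTTTTT
Step 2: 5 trees catch fire, 7 burn out
  F.FTTT
  ...FTT
  ...TT.
  ..FT.T
  .FTTTT
Step 3: 5 trees catch fire, 5 burn out
  ...FTT
  ....FT
  ...FT.
  ...F.T
  ..FTTT

...FTT
....FT
...FT.
...F.T
..FTTT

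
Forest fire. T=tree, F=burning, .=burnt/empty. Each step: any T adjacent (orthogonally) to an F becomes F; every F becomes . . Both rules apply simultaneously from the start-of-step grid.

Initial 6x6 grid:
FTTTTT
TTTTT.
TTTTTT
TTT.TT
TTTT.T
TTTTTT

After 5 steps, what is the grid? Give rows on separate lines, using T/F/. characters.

Step 1: 2 trees catch fire, 1 burn out
  .FTTTT
  FTTTT.
  TTTTTT
  TTT.TT
  TTTT.T
  TTTTTT
Step 2: 3 trees catch fire, 2 burn out
  ..FTTT
  .FTTT.
  FTTTTT
  TTT.TT
  TTTT.T
  TTTTTT
Step 3: 4 trees catch fire, 3 burn out
  ...FTT
  ..FTT.
  .FTTTT
  FTT.TT
  TTTT.T
  TTTTTT
Step 4: 5 trees catch fire, 4 burn out
  ....FT
  ...FT.
  ..FTTT
  .FT.TT
  FTTT.T
  TTTTTT
Step 5: 6 trees catch fire, 5 burn out
  .....F
  ....F.
  ...FTT
  ..F.TT
  .FTT.T
  FTTTTT

.....F
....F.
...FTT
..F.TT
.FTT.T
FTTTTT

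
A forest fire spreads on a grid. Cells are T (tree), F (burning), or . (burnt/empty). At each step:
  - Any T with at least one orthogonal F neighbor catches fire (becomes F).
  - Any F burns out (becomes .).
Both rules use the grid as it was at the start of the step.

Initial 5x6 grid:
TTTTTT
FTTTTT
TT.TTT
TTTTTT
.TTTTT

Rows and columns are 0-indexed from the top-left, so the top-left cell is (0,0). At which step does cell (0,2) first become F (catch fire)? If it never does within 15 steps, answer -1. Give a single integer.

Step 1: cell (0,2)='T' (+3 fires, +1 burnt)
Step 2: cell (0,2)='T' (+4 fires, +3 burnt)
Step 3: cell (0,2)='F' (+3 fires, +4 burnt)
  -> target ignites at step 3
Step 4: cell (0,2)='.' (+5 fires, +3 burnt)
Step 5: cell (0,2)='.' (+5 fires, +5 burnt)
Step 6: cell (0,2)='.' (+4 fires, +5 burnt)
Step 7: cell (0,2)='.' (+2 fires, +4 burnt)
Step 8: cell (0,2)='.' (+1 fires, +2 burnt)
Step 9: cell (0,2)='.' (+0 fires, +1 burnt)
  fire out at step 9

3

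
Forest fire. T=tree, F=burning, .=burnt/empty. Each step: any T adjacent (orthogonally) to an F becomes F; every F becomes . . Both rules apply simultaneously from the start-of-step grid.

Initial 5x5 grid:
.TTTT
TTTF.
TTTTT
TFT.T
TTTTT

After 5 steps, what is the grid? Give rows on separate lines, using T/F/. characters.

Step 1: 7 trees catch fire, 2 burn out
  .TTFT
  TTF..
  TFTFT
  F.F.T
  TFTTT
Step 2: 8 trees catch fire, 7 burn out
  .TF.F
  TF...
  F.F.F
  ....T
  F.FTT
Step 3: 4 trees catch fire, 8 burn out
  .F...
  F....
  .....
  ....F
  ...FT
Step 4: 1 trees catch fire, 4 burn out
  .....
  .....
  .....
  .....
  ....F
Step 5: 0 trees catch fire, 1 burn out
  .....
  .....
  .....
  .....
  .....

.....
.....
.....
.....
.....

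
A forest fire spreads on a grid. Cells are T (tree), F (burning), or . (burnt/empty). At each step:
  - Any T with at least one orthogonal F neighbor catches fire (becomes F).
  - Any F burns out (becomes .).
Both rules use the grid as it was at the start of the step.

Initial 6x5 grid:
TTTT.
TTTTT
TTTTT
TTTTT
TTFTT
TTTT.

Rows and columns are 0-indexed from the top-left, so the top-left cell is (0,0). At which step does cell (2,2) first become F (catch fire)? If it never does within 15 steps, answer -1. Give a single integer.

Step 1: cell (2,2)='T' (+4 fires, +1 burnt)
Step 2: cell (2,2)='F' (+7 fires, +4 burnt)
  -> target ignites at step 2
Step 3: cell (2,2)='.' (+6 fires, +7 burnt)
Step 4: cell (2,2)='.' (+5 fires, +6 burnt)
Step 5: cell (2,2)='.' (+4 fires, +5 burnt)
Step 6: cell (2,2)='.' (+1 fires, +4 burnt)
Step 7: cell (2,2)='.' (+0 fires, +1 burnt)
  fire out at step 7

2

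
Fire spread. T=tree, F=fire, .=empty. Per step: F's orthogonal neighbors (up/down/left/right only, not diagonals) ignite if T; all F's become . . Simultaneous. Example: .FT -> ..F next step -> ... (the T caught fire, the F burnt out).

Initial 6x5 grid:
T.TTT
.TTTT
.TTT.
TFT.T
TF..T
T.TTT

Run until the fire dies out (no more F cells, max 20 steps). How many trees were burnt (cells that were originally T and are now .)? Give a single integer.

Answer: 14

Derivation:
Step 1: +4 fires, +2 burnt (F count now 4)
Step 2: +3 fires, +4 burnt (F count now 3)
Step 3: +2 fires, +3 burnt (F count now 2)
Step 4: +2 fires, +2 burnt (F count now 2)
Step 5: +2 fires, +2 burnt (F count now 2)
Step 6: +1 fires, +2 burnt (F count now 1)
Step 7: +0 fires, +1 burnt (F count now 0)
Fire out after step 7
Initially T: 20, now '.': 24
Total burnt (originally-T cells now '.'): 14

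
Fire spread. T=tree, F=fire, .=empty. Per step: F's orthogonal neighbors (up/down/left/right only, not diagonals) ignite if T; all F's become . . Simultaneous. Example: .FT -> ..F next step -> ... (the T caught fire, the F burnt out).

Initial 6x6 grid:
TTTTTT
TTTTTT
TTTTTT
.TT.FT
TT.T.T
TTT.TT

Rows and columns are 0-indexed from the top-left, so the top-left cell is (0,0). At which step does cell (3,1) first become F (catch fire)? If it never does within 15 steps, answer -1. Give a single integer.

Step 1: cell (3,1)='T' (+2 fires, +1 burnt)
Step 2: cell (3,1)='T' (+4 fires, +2 burnt)
Step 3: cell (3,1)='T' (+5 fires, +4 burnt)
Step 4: cell (3,1)='T' (+6 fires, +5 burnt)
Step 5: cell (3,1)='F' (+4 fires, +6 burnt)
  -> target ignites at step 5
Step 6: cell (3,1)='.' (+3 fires, +4 burnt)
Step 7: cell (3,1)='.' (+3 fires, +3 burnt)
Step 8: cell (3,1)='.' (+2 fires, +3 burnt)
Step 9: cell (3,1)='.' (+0 fires, +2 burnt)
  fire out at step 9

5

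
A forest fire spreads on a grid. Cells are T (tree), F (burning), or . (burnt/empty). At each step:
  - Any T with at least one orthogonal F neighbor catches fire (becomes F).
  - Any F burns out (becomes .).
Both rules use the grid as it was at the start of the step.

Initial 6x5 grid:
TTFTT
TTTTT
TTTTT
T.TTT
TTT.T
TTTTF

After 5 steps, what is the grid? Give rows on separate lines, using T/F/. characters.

Step 1: 5 trees catch fire, 2 burn out
  TF.FT
  TTFTT
  TTTTT
  T.TTT
  TTT.F
  TTTF.
Step 2: 7 trees catch fire, 5 burn out
  F...F
  TF.FT
  TTFTT
  T.TTF
  TTT..
  TTF..
Step 3: 9 trees catch fire, 7 burn out
  .....
  F...F
  TF.FF
  T.FF.
  TTF..
  TF...
Step 4: 3 trees catch fire, 9 burn out
  .....
  .....
  F....
  T....
  TF...
  F....
Step 5: 2 trees catch fire, 3 burn out
  .....
  .....
  .....
  F....
  F....
  .....

.....
.....
.....
F....
F....
.....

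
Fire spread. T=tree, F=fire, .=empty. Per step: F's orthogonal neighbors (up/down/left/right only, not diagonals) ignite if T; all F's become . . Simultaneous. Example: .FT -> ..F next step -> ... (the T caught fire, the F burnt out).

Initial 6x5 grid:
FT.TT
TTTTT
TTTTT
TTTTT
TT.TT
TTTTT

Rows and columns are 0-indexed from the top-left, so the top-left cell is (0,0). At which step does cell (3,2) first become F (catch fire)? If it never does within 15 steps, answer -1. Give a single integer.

Step 1: cell (3,2)='T' (+2 fires, +1 burnt)
Step 2: cell (3,2)='T' (+2 fires, +2 burnt)
Step 3: cell (3,2)='T' (+3 fires, +2 burnt)
Step 4: cell (3,2)='T' (+4 fires, +3 burnt)
Step 5: cell (3,2)='F' (+6 fires, +4 burnt)
  -> target ignites at step 5
Step 6: cell (3,2)='.' (+4 fires, +6 burnt)
Step 7: cell (3,2)='.' (+3 fires, +4 burnt)
Step 8: cell (3,2)='.' (+2 fires, +3 burnt)
Step 9: cell (3,2)='.' (+1 fires, +2 burnt)
Step 10: cell (3,2)='.' (+0 fires, +1 burnt)
  fire out at step 10

5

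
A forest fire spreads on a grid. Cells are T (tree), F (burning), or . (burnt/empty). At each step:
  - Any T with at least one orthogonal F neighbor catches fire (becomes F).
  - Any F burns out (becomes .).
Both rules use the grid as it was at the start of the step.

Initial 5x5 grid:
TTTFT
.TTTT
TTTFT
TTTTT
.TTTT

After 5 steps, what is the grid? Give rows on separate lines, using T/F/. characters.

Step 1: 6 trees catch fire, 2 burn out
  TTF.F
  .TTFT
  TTF.F
  TTTFT
  .TTTT
Step 2: 7 trees catch fire, 6 burn out
  TF...
  .TF.F
  TF...
  TTF.F
  .TTFT
Step 3: 6 trees catch fire, 7 burn out
  F....
  .F...
  F....
  TF...
  .TF.F
Step 4: 2 trees catch fire, 6 burn out
  .....
  .....
  .....
  F....
  .F...
Step 5: 0 trees catch fire, 2 burn out
  .....
  .....
  .....
  .....
  .....

.....
.....
.....
.....
.....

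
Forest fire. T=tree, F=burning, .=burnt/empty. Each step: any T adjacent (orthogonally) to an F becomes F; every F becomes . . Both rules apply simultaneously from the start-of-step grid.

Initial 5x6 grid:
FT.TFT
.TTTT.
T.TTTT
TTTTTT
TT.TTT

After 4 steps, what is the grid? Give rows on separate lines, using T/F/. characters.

Step 1: 4 trees catch fire, 2 burn out
  .F.F.F
  .TTTF.
  T.TTTT
  TTTTTT
  TT.TTT
Step 2: 3 trees catch fire, 4 burn out
  ......
  .FTF..
  T.TTFT
  TTTTTT
  TT.TTT
Step 3: 4 trees catch fire, 3 burn out
  ......
  ..F...
  T.TF.F
  TTTTFT
  TT.TTT
Step 4: 4 trees catch fire, 4 burn out
  ......
  ......
  T.F...
  TTTF.F
  TT.TFT

......
......
T.F...
TTTF.F
TT.TFT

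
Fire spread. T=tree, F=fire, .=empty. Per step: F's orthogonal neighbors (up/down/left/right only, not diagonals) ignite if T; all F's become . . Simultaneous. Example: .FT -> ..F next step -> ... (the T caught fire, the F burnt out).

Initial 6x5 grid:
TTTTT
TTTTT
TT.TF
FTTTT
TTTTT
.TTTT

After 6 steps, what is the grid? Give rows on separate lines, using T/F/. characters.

Step 1: 6 trees catch fire, 2 burn out
  TTTTT
  TTTTF
  FT.F.
  .FTTF
  FTTTT
  .TTTT
Step 2: 8 trees catch fire, 6 burn out
  TTTTF
  FTTF.
  .F...
  ..FF.
  .FTTF
  .TTTT
Step 3: 8 trees catch fire, 8 burn out
  FTTF.
  .FF..
  .....
  .....
  ..FF.
  .FTTF
Step 4: 4 trees catch fire, 8 burn out
  .FF..
  .....
  .....
  .....
  .....
  ..FF.
Step 5: 0 trees catch fire, 4 burn out
  .....
  .....
  .....
  .....
  .....
  .....
Step 6: 0 trees catch fire, 0 burn out
  .....
  .....
  .....
  .....
  .....
  .....

.....
.....
.....
.....
.....
.....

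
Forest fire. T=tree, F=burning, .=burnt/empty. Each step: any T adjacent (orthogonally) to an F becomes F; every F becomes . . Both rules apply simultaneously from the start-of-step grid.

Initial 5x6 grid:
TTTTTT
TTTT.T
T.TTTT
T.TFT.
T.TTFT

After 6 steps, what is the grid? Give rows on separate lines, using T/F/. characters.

Step 1: 5 trees catch fire, 2 burn out
  TTTTTT
  TTTT.T
  T.TFTT
  T.F.F.
  T.TF.F
Step 2: 4 trees catch fire, 5 burn out
  TTTTTT
  TTTF.T
  T.F.FT
  T.....
  T.F...
Step 3: 3 trees catch fire, 4 burn out
  TTTFTT
  TTF..T
  T....F
  T.....
  T.....
Step 4: 4 trees catch fire, 3 burn out
  TTF.FT
  TF...F
  T.....
  T.....
  T.....
Step 5: 3 trees catch fire, 4 burn out
  TF...F
  F.....
  T.....
  T.....
  T.....
Step 6: 2 trees catch fire, 3 burn out
  F.....
  ......
  F.....
  T.....
  T.....

F.....
......
F.....
T.....
T.....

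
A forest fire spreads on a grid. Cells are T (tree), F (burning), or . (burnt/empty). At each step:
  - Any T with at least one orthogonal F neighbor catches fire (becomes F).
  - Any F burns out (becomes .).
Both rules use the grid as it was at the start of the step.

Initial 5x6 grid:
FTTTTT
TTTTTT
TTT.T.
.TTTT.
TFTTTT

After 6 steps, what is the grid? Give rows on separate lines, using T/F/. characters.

Step 1: 5 trees catch fire, 2 burn out
  .FTTTT
  FTTTTT
  TTT.T.
  .FTTT.
  F.FTTT
Step 2: 6 trees catch fire, 5 burn out
  ..FTTT
  .FTTTT
  FFT.T.
  ..FTT.
  ...FTT
Step 3: 5 trees catch fire, 6 burn out
  ...FTT
  ..FTTT
  ..F.T.
  ...FT.
  ....FT
Step 4: 4 trees catch fire, 5 burn out
  ....FT
  ...FTT
  ....T.
  ....F.
  .....F
Step 5: 3 trees catch fire, 4 burn out
  .....F
  ....FT
  ....F.
  ......
  ......
Step 6: 1 trees catch fire, 3 burn out
  ......
  .....F
  ......
  ......
  ......

......
.....F
......
......
......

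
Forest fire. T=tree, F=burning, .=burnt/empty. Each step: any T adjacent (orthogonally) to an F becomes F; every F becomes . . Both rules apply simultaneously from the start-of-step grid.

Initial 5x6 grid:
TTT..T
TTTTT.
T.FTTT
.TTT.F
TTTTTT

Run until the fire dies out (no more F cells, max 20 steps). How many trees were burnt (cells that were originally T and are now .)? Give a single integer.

Step 1: +5 fires, +2 burnt (F count now 5)
Step 2: +8 fires, +5 burnt (F count now 8)
Step 3: +5 fires, +8 burnt (F count now 5)
Step 4: +3 fires, +5 burnt (F count now 3)
Step 5: +0 fires, +3 burnt (F count now 0)
Fire out after step 5
Initially T: 22, now '.': 29
Total burnt (originally-T cells now '.'): 21

Answer: 21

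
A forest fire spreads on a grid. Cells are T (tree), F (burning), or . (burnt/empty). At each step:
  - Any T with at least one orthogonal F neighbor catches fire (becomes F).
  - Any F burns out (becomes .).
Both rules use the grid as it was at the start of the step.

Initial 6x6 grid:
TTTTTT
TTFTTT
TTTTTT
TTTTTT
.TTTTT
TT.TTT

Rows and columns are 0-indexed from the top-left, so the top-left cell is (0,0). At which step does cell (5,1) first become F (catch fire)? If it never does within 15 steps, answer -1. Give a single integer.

Step 1: cell (5,1)='T' (+4 fires, +1 burnt)
Step 2: cell (5,1)='T' (+7 fires, +4 burnt)
Step 3: cell (5,1)='T' (+8 fires, +7 burnt)
Step 4: cell (5,1)='T' (+6 fires, +8 burnt)
Step 5: cell (5,1)='F' (+4 fires, +6 burnt)
  -> target ignites at step 5
Step 6: cell (5,1)='.' (+3 fires, +4 burnt)
Step 7: cell (5,1)='.' (+1 fires, +3 burnt)
Step 8: cell (5,1)='.' (+0 fires, +1 burnt)
  fire out at step 8

5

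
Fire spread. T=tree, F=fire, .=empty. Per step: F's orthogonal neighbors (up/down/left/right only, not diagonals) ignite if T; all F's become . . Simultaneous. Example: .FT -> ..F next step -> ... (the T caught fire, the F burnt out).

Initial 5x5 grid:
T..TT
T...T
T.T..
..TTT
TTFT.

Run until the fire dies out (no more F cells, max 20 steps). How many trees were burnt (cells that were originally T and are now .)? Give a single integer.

Step 1: +3 fires, +1 burnt (F count now 3)
Step 2: +3 fires, +3 burnt (F count now 3)
Step 3: +1 fires, +3 burnt (F count now 1)
Step 4: +0 fires, +1 burnt (F count now 0)
Fire out after step 4
Initially T: 13, now '.': 19
Total burnt (originally-T cells now '.'): 7

Answer: 7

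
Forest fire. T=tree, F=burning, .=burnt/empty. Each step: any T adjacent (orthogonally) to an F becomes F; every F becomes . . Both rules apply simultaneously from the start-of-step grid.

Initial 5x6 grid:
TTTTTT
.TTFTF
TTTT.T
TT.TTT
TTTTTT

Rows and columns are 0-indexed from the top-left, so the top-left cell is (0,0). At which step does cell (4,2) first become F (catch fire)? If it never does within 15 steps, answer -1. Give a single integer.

Step 1: cell (4,2)='T' (+6 fires, +2 burnt)
Step 2: cell (4,2)='T' (+6 fires, +6 burnt)
Step 3: cell (4,2)='T' (+5 fires, +6 burnt)
Step 4: cell (4,2)='F' (+5 fires, +5 burnt)
  -> target ignites at step 4
Step 5: cell (4,2)='.' (+2 fires, +5 burnt)
Step 6: cell (4,2)='.' (+1 fires, +2 burnt)
Step 7: cell (4,2)='.' (+0 fires, +1 burnt)
  fire out at step 7

4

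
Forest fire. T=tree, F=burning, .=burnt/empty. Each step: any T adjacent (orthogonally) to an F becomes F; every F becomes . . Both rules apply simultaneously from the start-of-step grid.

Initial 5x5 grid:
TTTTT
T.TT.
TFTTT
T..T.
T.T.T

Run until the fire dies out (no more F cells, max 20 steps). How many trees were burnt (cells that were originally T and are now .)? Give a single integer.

Answer: 15

Derivation:
Step 1: +2 fires, +1 burnt (F count now 2)
Step 2: +4 fires, +2 burnt (F count now 4)
Step 3: +6 fires, +4 burnt (F count now 6)
Step 4: +2 fires, +6 burnt (F count now 2)
Step 5: +1 fires, +2 burnt (F count now 1)
Step 6: +0 fires, +1 burnt (F count now 0)
Fire out after step 6
Initially T: 17, now '.': 23
Total burnt (originally-T cells now '.'): 15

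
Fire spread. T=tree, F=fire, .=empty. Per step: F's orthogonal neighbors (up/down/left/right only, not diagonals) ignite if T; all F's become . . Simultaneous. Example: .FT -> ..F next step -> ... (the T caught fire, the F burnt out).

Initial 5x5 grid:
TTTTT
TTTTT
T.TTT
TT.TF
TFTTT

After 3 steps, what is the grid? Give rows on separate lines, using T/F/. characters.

Step 1: 6 trees catch fire, 2 burn out
  TTTTT
  TTTTT
  T.TTF
  TF.F.
  F.FTF
Step 2: 4 trees catch fire, 6 burn out
  TTTTT
  TTTTF
  T.TF.
  F....
  ...F.
Step 3: 4 trees catch fire, 4 burn out
  TTTTF
  TTTF.
  F.F..
  .....
  .....

TTTTF
TTTF.
F.F..
.....
.....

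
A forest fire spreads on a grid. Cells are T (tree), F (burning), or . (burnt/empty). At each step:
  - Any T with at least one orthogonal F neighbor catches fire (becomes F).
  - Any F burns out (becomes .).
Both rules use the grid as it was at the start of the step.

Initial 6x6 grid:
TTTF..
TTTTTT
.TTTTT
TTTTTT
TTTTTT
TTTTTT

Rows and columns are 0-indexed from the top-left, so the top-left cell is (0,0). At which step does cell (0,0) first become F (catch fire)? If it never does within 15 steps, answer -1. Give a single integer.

Step 1: cell (0,0)='T' (+2 fires, +1 burnt)
Step 2: cell (0,0)='T' (+4 fires, +2 burnt)
Step 3: cell (0,0)='F' (+6 fires, +4 burnt)
  -> target ignites at step 3
Step 4: cell (0,0)='.' (+6 fires, +6 burnt)
Step 5: cell (0,0)='.' (+5 fires, +6 burnt)
Step 6: cell (0,0)='.' (+5 fires, +5 burnt)
Step 7: cell (0,0)='.' (+3 fires, +5 burnt)
Step 8: cell (0,0)='.' (+1 fires, +3 burnt)
Step 9: cell (0,0)='.' (+0 fires, +1 burnt)
  fire out at step 9

3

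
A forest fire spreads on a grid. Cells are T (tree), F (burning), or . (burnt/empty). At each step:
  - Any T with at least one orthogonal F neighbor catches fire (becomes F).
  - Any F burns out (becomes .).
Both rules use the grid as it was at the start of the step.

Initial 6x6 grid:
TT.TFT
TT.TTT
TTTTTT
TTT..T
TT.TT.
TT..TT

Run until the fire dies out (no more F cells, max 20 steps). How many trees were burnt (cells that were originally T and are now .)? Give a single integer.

Step 1: +3 fires, +1 burnt (F count now 3)
Step 2: +3 fires, +3 burnt (F count now 3)
Step 3: +2 fires, +3 burnt (F count now 2)
Step 4: +2 fires, +2 burnt (F count now 2)
Step 5: +2 fires, +2 burnt (F count now 2)
Step 6: +3 fires, +2 burnt (F count now 3)
Step 7: +4 fires, +3 burnt (F count now 4)
Step 8: +3 fires, +4 burnt (F count now 3)
Step 9: +1 fires, +3 burnt (F count now 1)
Step 10: +0 fires, +1 burnt (F count now 0)
Fire out after step 10
Initially T: 27, now '.': 32
Total burnt (originally-T cells now '.'): 23

Answer: 23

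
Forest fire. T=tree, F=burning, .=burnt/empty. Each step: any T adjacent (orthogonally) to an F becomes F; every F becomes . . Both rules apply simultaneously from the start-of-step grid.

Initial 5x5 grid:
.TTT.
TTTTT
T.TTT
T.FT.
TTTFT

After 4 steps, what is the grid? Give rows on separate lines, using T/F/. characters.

Step 1: 4 trees catch fire, 2 burn out
  .TTT.
  TTTTT
  T.FTT
  T..F.
  TTF.F
Step 2: 3 trees catch fire, 4 burn out
  .TTT.
  TTFTT
  T..FT
  T....
  TF...
Step 3: 5 trees catch fire, 3 burn out
  .TFT.
  TF.FT
  T...F
  T....
  F....
Step 4: 5 trees catch fire, 5 burn out
  .F.F.
  F...F
  T....
  F....
  .....

.F.F.
F...F
T....
F....
.....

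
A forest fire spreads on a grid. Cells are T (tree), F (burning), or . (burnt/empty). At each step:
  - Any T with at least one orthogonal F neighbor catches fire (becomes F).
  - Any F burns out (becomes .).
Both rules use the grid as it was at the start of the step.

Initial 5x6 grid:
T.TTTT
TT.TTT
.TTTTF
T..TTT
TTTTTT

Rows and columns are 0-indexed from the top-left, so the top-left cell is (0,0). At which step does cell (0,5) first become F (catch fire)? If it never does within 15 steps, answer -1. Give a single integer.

Step 1: cell (0,5)='T' (+3 fires, +1 burnt)
Step 2: cell (0,5)='F' (+5 fires, +3 burnt)
  -> target ignites at step 2
Step 3: cell (0,5)='.' (+5 fires, +5 burnt)
Step 4: cell (0,5)='.' (+3 fires, +5 burnt)
Step 5: cell (0,5)='.' (+3 fires, +3 burnt)
Step 6: cell (0,5)='.' (+2 fires, +3 burnt)
Step 7: cell (0,5)='.' (+2 fires, +2 burnt)
Step 8: cell (0,5)='.' (+1 fires, +2 burnt)
Step 9: cell (0,5)='.' (+0 fires, +1 burnt)
  fire out at step 9

2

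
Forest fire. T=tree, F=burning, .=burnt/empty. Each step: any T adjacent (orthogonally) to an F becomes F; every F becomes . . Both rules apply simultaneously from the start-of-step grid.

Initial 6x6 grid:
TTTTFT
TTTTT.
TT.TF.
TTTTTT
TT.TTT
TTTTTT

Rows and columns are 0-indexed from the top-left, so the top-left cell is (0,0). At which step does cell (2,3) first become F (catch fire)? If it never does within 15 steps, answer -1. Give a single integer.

Step 1: cell (2,3)='F' (+5 fires, +2 burnt)
  -> target ignites at step 1
Step 2: cell (2,3)='.' (+5 fires, +5 burnt)
Step 3: cell (2,3)='.' (+6 fires, +5 burnt)
Step 4: cell (2,3)='.' (+5 fires, +6 burnt)
Step 5: cell (2,3)='.' (+5 fires, +5 burnt)
Step 6: cell (2,3)='.' (+3 fires, +5 burnt)
Step 7: cell (2,3)='.' (+1 fires, +3 burnt)
Step 8: cell (2,3)='.' (+0 fires, +1 burnt)
  fire out at step 8

1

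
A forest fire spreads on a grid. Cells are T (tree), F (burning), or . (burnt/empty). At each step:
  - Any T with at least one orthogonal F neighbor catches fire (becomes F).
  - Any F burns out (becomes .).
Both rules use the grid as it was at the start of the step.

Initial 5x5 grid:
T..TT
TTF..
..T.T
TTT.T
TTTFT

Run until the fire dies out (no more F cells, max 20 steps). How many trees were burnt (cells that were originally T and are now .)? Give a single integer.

Step 1: +4 fires, +2 burnt (F count now 4)
Step 2: +4 fires, +4 burnt (F count now 4)
Step 3: +4 fires, +4 burnt (F count now 4)
Step 4: +1 fires, +4 burnt (F count now 1)
Step 5: +0 fires, +1 burnt (F count now 0)
Fire out after step 5
Initially T: 15, now '.': 23
Total burnt (originally-T cells now '.'): 13

Answer: 13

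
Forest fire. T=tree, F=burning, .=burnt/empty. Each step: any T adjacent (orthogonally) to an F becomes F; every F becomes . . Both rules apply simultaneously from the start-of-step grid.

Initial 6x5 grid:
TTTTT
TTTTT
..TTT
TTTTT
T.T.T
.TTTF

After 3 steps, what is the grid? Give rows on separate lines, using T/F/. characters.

Step 1: 2 trees catch fire, 1 burn out
  TTTTT
  TTTTT
  ..TTT
  TTTTT
  T.T.F
  .TTF.
Step 2: 2 trees catch fire, 2 burn out
  TTTTT
  TTTTT
  ..TTT
  TTTTF
  T.T..
  .TF..
Step 3: 4 trees catch fire, 2 burn out
  TTTTT
  TTTTT
  ..TTF
  TTTF.
  T.F..
  .F...

TTTTT
TTTTT
..TTF
TTTF.
T.F..
.F...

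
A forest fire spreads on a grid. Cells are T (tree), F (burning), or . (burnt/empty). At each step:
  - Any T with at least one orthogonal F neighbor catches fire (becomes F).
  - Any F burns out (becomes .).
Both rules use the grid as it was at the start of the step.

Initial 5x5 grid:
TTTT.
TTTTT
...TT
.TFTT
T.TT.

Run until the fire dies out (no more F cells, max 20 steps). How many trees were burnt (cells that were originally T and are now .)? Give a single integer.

Answer: 16

Derivation:
Step 1: +3 fires, +1 burnt (F count now 3)
Step 2: +3 fires, +3 burnt (F count now 3)
Step 3: +2 fires, +3 burnt (F count now 2)
Step 4: +3 fires, +2 burnt (F count now 3)
Step 5: +2 fires, +3 burnt (F count now 2)
Step 6: +2 fires, +2 burnt (F count now 2)
Step 7: +1 fires, +2 burnt (F count now 1)
Step 8: +0 fires, +1 burnt (F count now 0)
Fire out after step 8
Initially T: 17, now '.': 24
Total burnt (originally-T cells now '.'): 16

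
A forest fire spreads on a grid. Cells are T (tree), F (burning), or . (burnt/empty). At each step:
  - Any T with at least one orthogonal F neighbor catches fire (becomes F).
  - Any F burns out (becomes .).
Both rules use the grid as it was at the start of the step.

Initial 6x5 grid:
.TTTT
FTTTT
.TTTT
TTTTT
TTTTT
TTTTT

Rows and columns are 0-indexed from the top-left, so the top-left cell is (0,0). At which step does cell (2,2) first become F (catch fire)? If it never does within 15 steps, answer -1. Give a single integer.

Step 1: cell (2,2)='T' (+1 fires, +1 burnt)
Step 2: cell (2,2)='T' (+3 fires, +1 burnt)
Step 3: cell (2,2)='F' (+4 fires, +3 burnt)
  -> target ignites at step 3
Step 4: cell (2,2)='.' (+6 fires, +4 burnt)
Step 5: cell (2,2)='.' (+6 fires, +6 burnt)
Step 6: cell (2,2)='.' (+4 fires, +6 burnt)
Step 7: cell (2,2)='.' (+2 fires, +4 burnt)
Step 8: cell (2,2)='.' (+1 fires, +2 burnt)
Step 9: cell (2,2)='.' (+0 fires, +1 burnt)
  fire out at step 9

3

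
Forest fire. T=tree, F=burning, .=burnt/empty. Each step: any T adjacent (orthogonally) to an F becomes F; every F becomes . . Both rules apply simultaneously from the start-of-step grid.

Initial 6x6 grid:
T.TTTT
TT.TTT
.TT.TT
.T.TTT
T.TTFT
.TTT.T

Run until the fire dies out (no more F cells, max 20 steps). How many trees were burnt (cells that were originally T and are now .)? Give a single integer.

Answer: 19

Derivation:
Step 1: +3 fires, +1 burnt (F count now 3)
Step 2: +6 fires, +3 burnt (F count now 6)
Step 3: +3 fires, +6 burnt (F count now 3)
Step 4: +4 fires, +3 burnt (F count now 4)
Step 5: +2 fires, +4 burnt (F count now 2)
Step 6: +1 fires, +2 burnt (F count now 1)
Step 7: +0 fires, +1 burnt (F count now 0)
Fire out after step 7
Initially T: 26, now '.': 29
Total burnt (originally-T cells now '.'): 19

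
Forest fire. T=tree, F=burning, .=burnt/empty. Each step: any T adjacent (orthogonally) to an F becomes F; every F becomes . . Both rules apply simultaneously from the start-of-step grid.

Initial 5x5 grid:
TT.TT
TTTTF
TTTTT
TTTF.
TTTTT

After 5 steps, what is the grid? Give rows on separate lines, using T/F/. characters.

Step 1: 6 trees catch fire, 2 burn out
  TT.TF
  TTTF.
  TTTFF
  TTF..
  TTTFT
Step 2: 6 trees catch fire, 6 burn out
  TT.F.
  TTF..
  TTF..
  TF...
  TTF.F
Step 3: 4 trees catch fire, 6 burn out
  TT...
  TF...
  TF...
  F....
  TF...
Step 4: 4 trees catch fire, 4 burn out
  TF...
  F....
  F....
  .....
  F....
Step 5: 1 trees catch fire, 4 burn out
  F....
  .....
  .....
  .....
  .....

F....
.....
.....
.....
.....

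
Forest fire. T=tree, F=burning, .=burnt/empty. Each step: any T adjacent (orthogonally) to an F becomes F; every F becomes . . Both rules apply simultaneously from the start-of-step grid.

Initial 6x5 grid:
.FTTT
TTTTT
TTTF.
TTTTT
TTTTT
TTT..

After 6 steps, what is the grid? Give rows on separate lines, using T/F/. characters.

Step 1: 5 trees catch fire, 2 burn out
  ..FTT
  TFTFT
  TTF..
  TTTFT
  TTTTT
  TTT..
Step 2: 8 trees catch fire, 5 burn out
  ...FT
  F.F.F
  TF...
  TTF.F
  TTTFT
  TTT..
Step 3: 5 trees catch fire, 8 burn out
  ....F
  .....
  F....
  TF...
  TTF.F
  TTT..
Step 4: 3 trees catch fire, 5 burn out
  .....
  .....
  .....
  F....
  TF...
  TTF..
Step 5: 2 trees catch fire, 3 burn out
  .....
  .....
  .....
  .....
  F....
  TF...
Step 6: 1 trees catch fire, 2 burn out
  .....
  .....
  .....
  .....
  .....
  F....

.....
.....
.....
.....
.....
F....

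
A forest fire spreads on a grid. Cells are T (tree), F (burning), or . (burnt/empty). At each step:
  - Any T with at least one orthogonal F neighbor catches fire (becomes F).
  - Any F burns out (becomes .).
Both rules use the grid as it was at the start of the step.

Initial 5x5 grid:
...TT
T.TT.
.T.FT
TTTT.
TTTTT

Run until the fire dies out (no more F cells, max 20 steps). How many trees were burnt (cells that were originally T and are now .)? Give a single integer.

Answer: 15

Derivation:
Step 1: +3 fires, +1 burnt (F count now 3)
Step 2: +4 fires, +3 burnt (F count now 4)
Step 3: +4 fires, +4 burnt (F count now 4)
Step 4: +3 fires, +4 burnt (F count now 3)
Step 5: +1 fires, +3 burnt (F count now 1)
Step 6: +0 fires, +1 burnt (F count now 0)
Fire out after step 6
Initially T: 16, now '.': 24
Total burnt (originally-T cells now '.'): 15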